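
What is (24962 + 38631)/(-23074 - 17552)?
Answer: -63593/40626 ≈ -1.5653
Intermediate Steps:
(24962 + 38631)/(-23074 - 17552) = 63593/(-40626) = 63593*(-1/40626) = -63593/40626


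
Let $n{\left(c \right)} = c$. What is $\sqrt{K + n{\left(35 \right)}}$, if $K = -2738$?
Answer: $i \sqrt{2703} \approx 51.99 i$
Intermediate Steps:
$\sqrt{K + n{\left(35 \right)}} = \sqrt{-2738 + 35} = \sqrt{-2703} = i \sqrt{2703}$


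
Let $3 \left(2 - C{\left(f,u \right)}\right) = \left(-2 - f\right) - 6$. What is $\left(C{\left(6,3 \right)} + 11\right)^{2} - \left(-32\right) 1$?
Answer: $\frac{3097}{9} \approx 344.11$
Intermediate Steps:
$C{\left(f,u \right)} = \frac{14}{3} + \frac{f}{3}$ ($C{\left(f,u \right)} = 2 - \frac{\left(-2 - f\right) - 6}{3} = 2 - \frac{-8 - f}{3} = 2 + \left(\frac{8}{3} + \frac{f}{3}\right) = \frac{14}{3} + \frac{f}{3}$)
$\left(C{\left(6,3 \right)} + 11\right)^{2} - \left(-32\right) 1 = \left(\left(\frac{14}{3} + \frac{1}{3} \cdot 6\right) + 11\right)^{2} - \left(-32\right) 1 = \left(\left(\frac{14}{3} + 2\right) + 11\right)^{2} - -32 = \left(\frac{20}{3} + 11\right)^{2} + 32 = \left(\frac{53}{3}\right)^{2} + 32 = \frac{2809}{9} + 32 = \frac{3097}{9}$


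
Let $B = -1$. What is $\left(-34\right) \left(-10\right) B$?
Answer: $-340$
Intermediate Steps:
$\left(-34\right) \left(-10\right) B = \left(-34\right) \left(-10\right) \left(-1\right) = 340 \left(-1\right) = -340$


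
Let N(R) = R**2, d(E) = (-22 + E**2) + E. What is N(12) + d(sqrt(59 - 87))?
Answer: 94 + 2*I*sqrt(7) ≈ 94.0 + 5.2915*I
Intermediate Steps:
d(E) = -22 + E + E**2
N(12) + d(sqrt(59 - 87)) = 12**2 + (-22 + sqrt(59 - 87) + (sqrt(59 - 87))**2) = 144 + (-22 + sqrt(-28) + (sqrt(-28))**2) = 144 + (-22 + 2*I*sqrt(7) + (2*I*sqrt(7))**2) = 144 + (-22 + 2*I*sqrt(7) - 28) = 144 + (-50 + 2*I*sqrt(7)) = 94 + 2*I*sqrt(7)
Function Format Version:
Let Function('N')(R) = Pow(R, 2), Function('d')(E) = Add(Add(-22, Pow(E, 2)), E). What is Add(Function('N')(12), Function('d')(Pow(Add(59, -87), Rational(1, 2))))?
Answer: Add(94, Mul(2, I, Pow(7, Rational(1, 2)))) ≈ Add(94.000, Mul(5.2915, I))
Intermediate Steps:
Function('d')(E) = Add(-22, E, Pow(E, 2))
Add(Function('N')(12), Function('d')(Pow(Add(59, -87), Rational(1, 2)))) = Add(Pow(12, 2), Add(-22, Pow(Add(59, -87), Rational(1, 2)), Pow(Pow(Add(59, -87), Rational(1, 2)), 2))) = Add(144, Add(-22, Pow(-28, Rational(1, 2)), Pow(Pow(-28, Rational(1, 2)), 2))) = Add(144, Add(-22, Mul(2, I, Pow(7, Rational(1, 2))), Pow(Mul(2, I, Pow(7, Rational(1, 2))), 2))) = Add(144, Add(-22, Mul(2, I, Pow(7, Rational(1, 2))), -28)) = Add(144, Add(-50, Mul(2, I, Pow(7, Rational(1, 2))))) = Add(94, Mul(2, I, Pow(7, Rational(1, 2))))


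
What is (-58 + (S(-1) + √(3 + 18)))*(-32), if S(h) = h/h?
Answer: 1824 - 32*√21 ≈ 1677.4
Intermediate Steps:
S(h) = 1
(-58 + (S(-1) + √(3 + 18)))*(-32) = (-58 + (1 + √(3 + 18)))*(-32) = (-58 + (1 + √21))*(-32) = (-57 + √21)*(-32) = 1824 - 32*√21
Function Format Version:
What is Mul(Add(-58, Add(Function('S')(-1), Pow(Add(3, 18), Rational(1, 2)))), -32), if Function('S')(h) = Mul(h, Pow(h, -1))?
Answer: Add(1824, Mul(-32, Pow(21, Rational(1, 2)))) ≈ 1677.4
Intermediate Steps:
Function('S')(h) = 1
Mul(Add(-58, Add(Function('S')(-1), Pow(Add(3, 18), Rational(1, 2)))), -32) = Mul(Add(-58, Add(1, Pow(Add(3, 18), Rational(1, 2)))), -32) = Mul(Add(-58, Add(1, Pow(21, Rational(1, 2)))), -32) = Mul(Add(-57, Pow(21, Rational(1, 2))), -32) = Add(1824, Mul(-32, Pow(21, Rational(1, 2))))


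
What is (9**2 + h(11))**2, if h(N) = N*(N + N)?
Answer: 104329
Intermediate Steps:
h(N) = 2*N**2 (h(N) = N*(2*N) = 2*N**2)
(9**2 + h(11))**2 = (9**2 + 2*11**2)**2 = (81 + 2*121)**2 = (81 + 242)**2 = 323**2 = 104329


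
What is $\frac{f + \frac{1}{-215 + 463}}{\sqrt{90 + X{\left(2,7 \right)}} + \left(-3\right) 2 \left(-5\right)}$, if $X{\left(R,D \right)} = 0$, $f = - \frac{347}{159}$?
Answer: $- \frac{85897}{1064664} + \frac{85897 \sqrt{10}}{10646640} \approx -0.055167$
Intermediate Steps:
$f = - \frac{347}{159}$ ($f = \left(-347\right) \frac{1}{159} = - \frac{347}{159} \approx -2.1824$)
$\frac{f + \frac{1}{-215 + 463}}{\sqrt{90 + X{\left(2,7 \right)}} + \left(-3\right) 2 \left(-5\right)} = \frac{- \frac{347}{159} + \frac{1}{-215 + 463}}{\sqrt{90 + 0} + \left(-3\right) 2 \left(-5\right)} = \frac{- \frac{347}{159} + \frac{1}{248}}{\sqrt{90} - -30} = \frac{- \frac{347}{159} + \frac{1}{248}}{3 \sqrt{10} + 30} = - \frac{85897}{39432 \left(30 + 3 \sqrt{10}\right)}$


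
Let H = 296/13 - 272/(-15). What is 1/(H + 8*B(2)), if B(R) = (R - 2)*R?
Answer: 195/7976 ≈ 0.024448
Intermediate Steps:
B(R) = R*(-2 + R) (B(R) = (-2 + R)*R = R*(-2 + R))
H = 7976/195 (H = 296*(1/13) - 272*(-1/15) = 296/13 + 272/15 = 7976/195 ≈ 40.903)
1/(H + 8*B(2)) = 1/(7976/195 + 8*(2*(-2 + 2))) = 1/(7976/195 + 8*(2*0)) = 1/(7976/195 + 8*0) = 1/(7976/195 + 0) = 1/(7976/195) = 195/7976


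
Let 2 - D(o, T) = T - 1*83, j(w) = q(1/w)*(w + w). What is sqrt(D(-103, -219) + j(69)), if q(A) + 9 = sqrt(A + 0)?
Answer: sqrt(-938 + 2*sqrt(69)) ≈ 30.354*I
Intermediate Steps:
q(A) = -9 + sqrt(A) (q(A) = -9 + sqrt(A + 0) = -9 + sqrt(A))
j(w) = 2*w*(-9 + sqrt(1/w)) (j(w) = (-9 + sqrt(1/w))*(w + w) = (-9 + sqrt(1/w))*(2*w) = 2*w*(-9 + sqrt(1/w)))
D(o, T) = 85 - T (D(o, T) = 2 - (T - 1*83) = 2 - (T - 83) = 2 - (-83 + T) = 2 + (83 - T) = 85 - T)
sqrt(D(-103, -219) + j(69)) = sqrt((85 - 1*(-219)) + 2*69*(-9 + sqrt(1/69))) = sqrt((85 + 219) + 2*69*(-9 + sqrt(1/69))) = sqrt(304 + 2*69*(-9 + sqrt(69)/69)) = sqrt(304 + (-1242 + 2*sqrt(69))) = sqrt(-938 + 2*sqrt(69))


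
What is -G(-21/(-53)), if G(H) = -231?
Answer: 231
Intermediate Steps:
-G(-21/(-53)) = -1*(-231) = 231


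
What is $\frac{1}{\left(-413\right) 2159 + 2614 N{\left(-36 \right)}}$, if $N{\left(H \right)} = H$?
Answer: $- \frac{1}{985771} \approx -1.0144 \cdot 10^{-6}$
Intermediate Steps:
$\frac{1}{\left(-413\right) 2159 + 2614 N{\left(-36 \right)}} = \frac{1}{\left(-413\right) 2159 + 2614 \left(-36\right)} = \frac{1}{-891667 - 94104} = \frac{1}{-985771} = - \frac{1}{985771}$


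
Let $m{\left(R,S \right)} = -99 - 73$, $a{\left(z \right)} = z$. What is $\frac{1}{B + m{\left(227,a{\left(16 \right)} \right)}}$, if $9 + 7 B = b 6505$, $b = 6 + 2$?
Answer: $\frac{1}{7261} \approx 0.00013772$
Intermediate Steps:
$m{\left(R,S \right)} = -172$ ($m{\left(R,S \right)} = -99 - 73 = -172$)
$b = 8$
$B = 7433$ ($B = - \frac{9}{7} + \frac{8 \cdot 6505}{7} = - \frac{9}{7} + \frac{1}{7} \cdot 52040 = - \frac{9}{7} + \frac{52040}{7} = 7433$)
$\frac{1}{B + m{\left(227,a{\left(16 \right)} \right)}} = \frac{1}{7433 - 172} = \frac{1}{7261}$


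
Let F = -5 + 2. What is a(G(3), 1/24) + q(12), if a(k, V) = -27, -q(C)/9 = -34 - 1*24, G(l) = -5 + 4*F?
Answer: 495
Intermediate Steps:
F = -3
G(l) = -17 (G(l) = -5 + 4*(-3) = -5 - 12 = -17)
q(C) = 522 (q(C) = -9*(-34 - 1*24) = -9*(-34 - 24) = -9*(-58) = 522)
a(G(3), 1/24) + q(12) = -27 + 522 = 495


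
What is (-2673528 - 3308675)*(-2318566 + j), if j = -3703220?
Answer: 36023546274558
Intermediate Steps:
(-2673528 - 3308675)*(-2318566 + j) = (-2673528 - 3308675)*(-2318566 - 3703220) = -5982203*(-6021786) = 36023546274558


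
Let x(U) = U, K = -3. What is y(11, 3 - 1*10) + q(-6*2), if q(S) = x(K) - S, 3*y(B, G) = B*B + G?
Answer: 47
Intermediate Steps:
y(B, G) = G/3 + B²/3 (y(B, G) = (B*B + G)/3 = (B² + G)/3 = (G + B²)/3 = G/3 + B²/3)
q(S) = -3 - S
y(11, 3 - 1*10) + q(-6*2) = ((3 - 1*10)/3 + (⅓)*11²) + (-3 - (-6)*2) = ((3 - 10)/3 + (⅓)*121) + (-3 - 1*(-12)) = ((⅓)*(-7) + 121/3) + (-3 + 12) = (-7/3 + 121/3) + 9 = 38 + 9 = 47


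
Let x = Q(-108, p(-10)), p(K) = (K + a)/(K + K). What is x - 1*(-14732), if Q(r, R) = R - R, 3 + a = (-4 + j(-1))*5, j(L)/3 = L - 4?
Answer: 14732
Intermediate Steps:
j(L) = -12 + 3*L (j(L) = 3*(L - 4) = 3*(-4 + L) = -12 + 3*L)
a = -98 (a = -3 + (-4 + (-12 + 3*(-1)))*5 = -3 + (-4 + (-12 - 3))*5 = -3 + (-4 - 15)*5 = -3 - 19*5 = -3 - 95 = -98)
p(K) = (-98 + K)/(2*K) (p(K) = (K - 98)/(K + K) = (-98 + K)/((2*K)) = (-98 + K)*(1/(2*K)) = (-98 + K)/(2*K))
Q(r, R) = 0
x = 0
x - 1*(-14732) = 0 - 1*(-14732) = 0 + 14732 = 14732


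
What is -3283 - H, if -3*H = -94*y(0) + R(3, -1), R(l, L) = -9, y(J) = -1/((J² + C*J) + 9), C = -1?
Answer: -88628/27 ≈ -3282.5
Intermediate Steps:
y(J) = -1/(9 + J² - J) (y(J) = -1/((J² - J) + 9) = -1/(9 + J² - J))
H = -13/27 (H = -(-(-94)/(9 + 0² - 1*0) - 9)/3 = -(-(-94)/(9 + 0 + 0) - 9)/3 = -(-(-94)/9 - 9)/3 = -(-94*(-⅑) - 9)/3 = -(94/9 - 9)/3 = -⅓*13/9 = -13/27 ≈ -0.48148)
-3283 - H = -3283 - 1*(-13/27) = -3283 + 13/27 = -88628/27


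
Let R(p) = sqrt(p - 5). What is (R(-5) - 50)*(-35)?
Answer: 1750 - 35*I*sqrt(10) ≈ 1750.0 - 110.68*I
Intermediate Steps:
R(p) = sqrt(-5 + p)
(R(-5) - 50)*(-35) = (sqrt(-5 - 5) - 50)*(-35) = (sqrt(-10) - 50)*(-35) = (I*sqrt(10) - 50)*(-35) = (-50 + I*sqrt(10))*(-35) = 1750 - 35*I*sqrt(10)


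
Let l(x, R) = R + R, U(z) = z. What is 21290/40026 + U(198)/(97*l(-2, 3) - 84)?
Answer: 1543964/1661079 ≈ 0.92949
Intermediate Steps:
l(x, R) = 2*R
21290/40026 + U(198)/(97*l(-2, 3) - 84) = 21290/40026 + 198/(97*(2*3) - 84) = 21290*(1/40026) + 198/(97*6 - 84) = 10645/20013 + 198/(582 - 84) = 10645/20013 + 198/498 = 10645/20013 + 198*(1/498) = 10645/20013 + 33/83 = 1543964/1661079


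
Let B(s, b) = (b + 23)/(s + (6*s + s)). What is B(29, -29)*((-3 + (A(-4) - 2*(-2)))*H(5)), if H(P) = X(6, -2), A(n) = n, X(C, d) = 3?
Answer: 27/116 ≈ 0.23276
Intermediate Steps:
H(P) = 3
B(s, b) = (23 + b)/(8*s) (B(s, b) = (23 + b)/(s + 7*s) = (23 + b)/((8*s)) = (23 + b)*(1/(8*s)) = (23 + b)/(8*s))
B(29, -29)*((-3 + (A(-4) - 2*(-2)))*H(5)) = ((⅛)*(23 - 29)/29)*((-3 + (-4 - 2*(-2)))*3) = ((⅛)*(1/29)*(-6))*((-3 + (-4 + 4))*3) = -3*(-3 + 0)*3/116 = -(-9)*3/116 = -3/116*(-9) = 27/116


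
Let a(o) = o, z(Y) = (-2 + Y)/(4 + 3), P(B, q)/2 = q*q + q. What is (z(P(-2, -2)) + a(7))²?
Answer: 2601/49 ≈ 53.082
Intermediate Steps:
P(B, q) = 2*q + 2*q² (P(B, q) = 2*(q*q + q) = 2*(q² + q) = 2*(q + q²) = 2*q + 2*q²)
z(Y) = -2/7 + Y/7 (z(Y) = (-2 + Y)/7 = (-2 + Y)*(⅐) = -2/7 + Y/7)
(z(P(-2, -2)) + a(7))² = ((-2/7 + (2*(-2)*(1 - 2))/7) + 7)² = ((-2/7 + (2*(-2)*(-1))/7) + 7)² = ((-2/7 + (⅐)*4) + 7)² = ((-2/7 + 4/7) + 7)² = (2/7 + 7)² = (51/7)² = 2601/49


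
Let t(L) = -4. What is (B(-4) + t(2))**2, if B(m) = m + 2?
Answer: 36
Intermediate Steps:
B(m) = 2 + m
(B(-4) + t(2))**2 = ((2 - 4) - 4)**2 = (-2 - 4)**2 = (-6)**2 = 36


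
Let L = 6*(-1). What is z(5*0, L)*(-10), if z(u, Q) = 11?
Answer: -110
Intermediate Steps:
L = -6
z(5*0, L)*(-10) = 11*(-10) = -110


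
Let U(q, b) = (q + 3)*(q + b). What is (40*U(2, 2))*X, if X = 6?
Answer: 4800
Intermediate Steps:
U(q, b) = (3 + q)*(b + q)
(40*U(2, 2))*X = (40*(2**2 + 3*2 + 3*2 + 2*2))*6 = (40*(4 + 6 + 6 + 4))*6 = (40*20)*6 = 800*6 = 4800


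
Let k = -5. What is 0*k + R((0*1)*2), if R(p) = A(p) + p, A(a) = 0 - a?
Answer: 0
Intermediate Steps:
A(a) = -a
R(p) = 0 (R(p) = -p + p = 0)
0*k + R((0*1)*2) = 0*(-5) + 0 = 0 + 0 = 0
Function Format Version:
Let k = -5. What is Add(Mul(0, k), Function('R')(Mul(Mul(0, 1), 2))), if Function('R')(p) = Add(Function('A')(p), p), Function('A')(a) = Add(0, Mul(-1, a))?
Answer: 0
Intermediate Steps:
Function('A')(a) = Mul(-1, a)
Function('R')(p) = 0 (Function('R')(p) = Add(Mul(-1, p), p) = 0)
Add(Mul(0, k), Function('R')(Mul(Mul(0, 1), 2))) = Add(Mul(0, -5), 0) = Add(0, 0) = 0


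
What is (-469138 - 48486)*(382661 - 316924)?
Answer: -34027048888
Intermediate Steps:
(-469138 - 48486)*(382661 - 316924) = -517624*65737 = -34027048888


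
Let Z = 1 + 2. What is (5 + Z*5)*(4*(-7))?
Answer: -560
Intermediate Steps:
Z = 3
(5 + Z*5)*(4*(-7)) = (5 + 3*5)*(4*(-7)) = (5 + 15)*(-28) = 20*(-28) = -560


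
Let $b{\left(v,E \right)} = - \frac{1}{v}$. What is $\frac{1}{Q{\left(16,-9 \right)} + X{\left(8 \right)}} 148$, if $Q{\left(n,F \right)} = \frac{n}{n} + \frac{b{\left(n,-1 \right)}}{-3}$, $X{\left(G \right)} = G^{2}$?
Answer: $\frac{7104}{3121} \approx 2.2762$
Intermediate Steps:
$Q{\left(n,F \right)} = 1 + \frac{1}{3 n}$ ($Q{\left(n,F \right)} = \frac{n}{n} + \frac{\left(-1\right) \frac{1}{n}}{-3} = 1 + - \frac{1}{n} \left(- \frac{1}{3}\right) = 1 + \frac{1}{3 n}$)
$\frac{1}{Q{\left(16,-9 \right)} + X{\left(8 \right)}} 148 = \frac{1}{\frac{\frac{1}{3} + 16}{16} + 8^{2}} \cdot 148 = \frac{1}{\frac{1}{16} \cdot \frac{49}{3} + 64} \cdot 148 = \frac{1}{\frac{49}{48} + 64} \cdot 148 = \frac{1}{\frac{3121}{48}} \cdot 148 = \frac{48}{3121} \cdot 148 = \frac{7104}{3121}$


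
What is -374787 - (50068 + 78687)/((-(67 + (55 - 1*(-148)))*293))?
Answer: -5929854163/15822 ≈ -3.7479e+5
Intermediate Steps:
-374787 - (50068 + 78687)/((-(67 + (55 - 1*(-148)))*293)) = -374787 - 128755/((-(67 + (55 + 148))*293)) = -374787 - 128755/((-(67 + 203)*293)) = -374787 - 128755/((-270*293)) = -374787 - 128755/((-1*79110)) = -374787 - 128755/(-79110) = -374787 - 128755*(-1)/79110 = -374787 - 1*(-25751/15822) = -374787 + 25751/15822 = -5929854163/15822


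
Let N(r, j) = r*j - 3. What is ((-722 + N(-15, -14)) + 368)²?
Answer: 21609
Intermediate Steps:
N(r, j) = -3 + j*r (N(r, j) = j*r - 3 = -3 + j*r)
((-722 + N(-15, -14)) + 368)² = ((-722 + (-3 - 14*(-15))) + 368)² = ((-722 + (-3 + 210)) + 368)² = ((-722 + 207) + 368)² = (-515 + 368)² = (-147)² = 21609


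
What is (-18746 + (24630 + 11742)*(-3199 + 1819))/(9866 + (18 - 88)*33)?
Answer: -25106053/3778 ≈ -6645.3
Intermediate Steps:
(-18746 + (24630 + 11742)*(-3199 + 1819))/(9866 + (18 - 88)*33) = (-18746 + 36372*(-1380))/(9866 - 70*33) = (-18746 - 50193360)/(9866 - 2310) = -50212106/7556 = -50212106*1/7556 = -25106053/3778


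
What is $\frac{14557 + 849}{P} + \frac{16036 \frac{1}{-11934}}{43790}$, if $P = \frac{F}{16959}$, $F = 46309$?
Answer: $\frac{34134309244099829}{6050153456685} \approx 5641.9$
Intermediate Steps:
$P = \frac{46309}{16959} \approx 2.7306$
$\frac{14557 + 849}{P} + \frac{16036 \frac{1}{-11934}}{43790} = \frac{14557 + 849}{\frac{46309}{16959}} + \frac{16036 \frac{1}{-11934}}{43790} = 15406 \cdot \frac{16959}{46309} + 16036 \left(- \frac{1}{11934}\right) \frac{1}{43790} = \frac{261270354}{46309} - \frac{4009}{130647465} = \frac{34134309244099829}{6050153456685}$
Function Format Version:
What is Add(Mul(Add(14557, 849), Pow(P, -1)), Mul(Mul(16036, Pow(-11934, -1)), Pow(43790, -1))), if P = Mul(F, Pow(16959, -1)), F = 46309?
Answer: Rational(34134309244099829, 6050153456685) ≈ 5641.9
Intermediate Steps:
P = Rational(46309, 16959) (P = Mul(46309, Pow(16959, -1)) = Mul(46309, Rational(1, 16959)) = Rational(46309, 16959) ≈ 2.7306)
Add(Mul(Add(14557, 849), Pow(P, -1)), Mul(Mul(16036, Pow(-11934, -1)), Pow(43790, -1))) = Add(Mul(Add(14557, 849), Pow(Rational(46309, 16959), -1)), Mul(Mul(16036, Pow(-11934, -1)), Pow(43790, -1))) = Add(Mul(15406, Rational(16959, 46309)), Mul(Mul(16036, Rational(-1, 11934)), Rational(1, 43790))) = Add(Rational(261270354, 46309), Mul(Rational(-8018, 5967), Rational(1, 43790))) = Add(Rational(261270354, 46309), Rational(-4009, 130647465)) = Rational(34134309244099829, 6050153456685)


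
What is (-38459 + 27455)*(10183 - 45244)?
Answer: 385811244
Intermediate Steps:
(-38459 + 27455)*(10183 - 45244) = -11004*(-35061) = 385811244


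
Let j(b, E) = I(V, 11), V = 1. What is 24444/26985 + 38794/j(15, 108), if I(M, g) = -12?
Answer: -24918161/7710 ≈ -3231.9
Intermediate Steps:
j(b, E) = -12
24444/26985 + 38794/j(15, 108) = 24444/26985 + 38794/(-12) = 24444*(1/26985) + 38794*(-1/12) = 1164/1285 - 19397/6 = -24918161/7710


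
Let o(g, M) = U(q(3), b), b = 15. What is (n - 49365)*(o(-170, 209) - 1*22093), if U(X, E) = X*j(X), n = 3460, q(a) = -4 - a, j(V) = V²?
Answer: 1029924580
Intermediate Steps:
U(X, E) = X³ (U(X, E) = X*X² = X³)
o(g, M) = -343 (o(g, M) = (-4 - 1*3)³ = (-4 - 3)³ = (-7)³ = -343)
(n - 49365)*(o(-170, 209) - 1*22093) = (3460 - 49365)*(-343 - 1*22093) = -45905*(-343 - 22093) = -45905*(-22436) = 1029924580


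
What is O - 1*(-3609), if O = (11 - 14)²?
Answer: 3618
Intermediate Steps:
O = 9 (O = (-3)² = 9)
O - 1*(-3609) = 9 - 1*(-3609) = 9 + 3609 = 3618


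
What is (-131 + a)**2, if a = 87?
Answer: 1936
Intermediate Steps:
(-131 + a)**2 = (-131 + 87)**2 = (-44)**2 = 1936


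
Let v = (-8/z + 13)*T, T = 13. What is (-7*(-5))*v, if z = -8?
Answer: 6370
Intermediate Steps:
v = 182 (v = (-8/(-8) + 13)*13 = (-8*(-1/8) + 13)*13 = (1 + 13)*13 = 14*13 = 182)
(-7*(-5))*v = -7*(-5)*182 = 35*182 = 6370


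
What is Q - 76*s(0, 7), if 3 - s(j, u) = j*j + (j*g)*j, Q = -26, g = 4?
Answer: -254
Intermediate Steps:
s(j, u) = 3 - 5*j² (s(j, u) = 3 - (j*j + (j*4)*j) = 3 - (j² + (4*j)*j) = 3 - (j² + 4*j²) = 3 - 5*j²)
Q - 76*s(0, 7) = -26 - 76*(3 - 5*0²) = -26 - 76*(3 - 5*0) = -26 - 76*(3 + 0) = -26 - 76*3 = -26 - 228 = -254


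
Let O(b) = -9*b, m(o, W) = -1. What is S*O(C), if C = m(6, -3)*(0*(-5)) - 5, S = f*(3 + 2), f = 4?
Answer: 900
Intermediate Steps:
S = 20 (S = 4*(3 + 2) = 4*5 = 20)
C = -5 (C = -0*(-5) - 5 = -1*0 - 5 = 0 - 5 = -5)
S*O(C) = 20*(-9*(-5)) = 20*45 = 900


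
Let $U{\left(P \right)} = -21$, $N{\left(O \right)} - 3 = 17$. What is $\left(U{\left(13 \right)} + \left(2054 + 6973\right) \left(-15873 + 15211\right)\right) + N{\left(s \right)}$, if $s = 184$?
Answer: $-5975875$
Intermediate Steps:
$N{\left(O \right)} = 20$ ($N{\left(O \right)} = 3 + 17 = 20$)
$\left(U{\left(13 \right)} + \left(2054 + 6973\right) \left(-15873 + 15211\right)\right) + N{\left(s \right)} = \left(-21 + \left(2054 + 6973\right) \left(-15873 + 15211\right)\right) + 20 = \left(-21 + 9027 \left(-662\right)\right) + 20 = \left(-21 - 5975874\right) + 20 = -5975895 + 20 = -5975875$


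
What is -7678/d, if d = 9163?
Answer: -698/833 ≈ -0.83794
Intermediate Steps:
-7678/d = -7678/9163 = -7678*1/9163 = -698/833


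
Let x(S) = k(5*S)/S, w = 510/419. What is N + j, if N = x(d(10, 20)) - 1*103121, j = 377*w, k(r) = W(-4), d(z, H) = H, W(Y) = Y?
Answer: -215077564/2095 ≈ -1.0266e+5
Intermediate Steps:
w = 510/419 (w = 510*(1/419) = 510/419 ≈ 1.2172)
k(r) = -4
x(S) = -4/S
j = 192270/419 (j = 377*(510/419) = 192270/419 ≈ 458.88)
N = -515606/5 (N = -4/20 - 1*103121 = -4*1/20 - 103121 = -⅕ - 103121 = -515606/5 ≈ -1.0312e+5)
N + j = -515606/5 + 192270/419 = -215077564/2095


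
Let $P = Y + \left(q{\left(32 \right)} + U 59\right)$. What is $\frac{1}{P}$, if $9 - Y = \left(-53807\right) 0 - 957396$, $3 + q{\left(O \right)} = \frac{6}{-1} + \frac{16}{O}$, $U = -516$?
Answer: $\frac{2}{1853905} \approx 1.0788 \cdot 10^{-6}$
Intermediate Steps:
$q{\left(O \right)} = -9 + \frac{16}{O}$ ($q{\left(O \right)} = -3 + \left(\frac{6}{-1} + \frac{16}{O}\right) = -3 + \left(6 \left(-1\right) + \frac{16}{O}\right) = -3 - \left(6 - \frac{16}{O}\right) = -9 + \frac{16}{O}$)
$Y = 957405$ ($Y = 9 - \left(\left(-53807\right) 0 - 957396\right) = 9 - \left(0 - 957396\right) = 9 - -957396 = 9 + 957396 = 957405$)
$P = \frac{1853905}{2}$ ($P = 957405 - \left(30453 - \frac{1}{2}\right) = 957405 + \left(\left(-9 + 16 \cdot \frac{1}{32}\right) - 30444\right) = 957405 + \left(\left(-9 + \frac{1}{2}\right) - 30444\right) = 957405 - \frac{60905}{2} = \frac{1853905}{2} \approx 9.2695 \cdot 10^{5}$)
$\frac{1}{P} = \frac{1}{\frac{1853905}{2}} = \frac{2}{1853905}$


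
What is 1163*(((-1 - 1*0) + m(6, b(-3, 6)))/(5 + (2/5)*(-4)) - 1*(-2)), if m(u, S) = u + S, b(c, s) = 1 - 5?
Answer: 45357/17 ≈ 2668.1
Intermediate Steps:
b(c, s) = -4
m(u, S) = S + u
1163*(((-1 - 1*0) + m(6, b(-3, 6)))/(5 + (2/5)*(-4)) - 1*(-2)) = 1163*(((-1 - 1*0) + (-4 + 6))/(5 + (2/5)*(-4)) - 1*(-2)) = 1163*(((-1 + 0) + 2)/(5 + (2*(1/5))*(-4)) + 2) = 1163*((-1 + 2)/(5 + (2/5)*(-4)) + 2) = 1163*(1/(5 - 8/5) + 2) = 1163*(1/(17/5) + 2) = 1163*(1*(5/17) + 2) = 1163*(5/17 + 2) = 1163*(39/17) = 45357/17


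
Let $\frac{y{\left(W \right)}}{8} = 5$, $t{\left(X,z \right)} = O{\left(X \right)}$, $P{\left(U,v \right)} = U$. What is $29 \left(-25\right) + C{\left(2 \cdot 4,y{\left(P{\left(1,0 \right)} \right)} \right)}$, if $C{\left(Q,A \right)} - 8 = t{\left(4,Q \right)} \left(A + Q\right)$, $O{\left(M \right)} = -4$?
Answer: $-909$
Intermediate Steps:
$t{\left(X,z \right)} = -4$
$y{\left(W \right)} = 40$ ($y{\left(W \right)} = 8 \cdot 5 = 40$)
$C{\left(Q,A \right)} = 8 - 4 A - 4 Q$ ($C{\left(Q,A \right)} = 8 - 4 \left(A + Q\right) = 8 - \left(4 A + 4 Q\right) = 8 - 4 A - 4 Q$)
$29 \left(-25\right) + C{\left(2 \cdot 4,y{\left(P{\left(1,0 \right)} \right)} \right)} = 29 \left(-25\right) - \left(152 + 4 \cdot 2 \cdot 4\right) = -725 - 184 = -909$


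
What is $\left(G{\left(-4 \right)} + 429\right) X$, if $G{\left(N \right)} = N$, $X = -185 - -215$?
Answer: $12750$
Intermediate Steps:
$X = 30$ ($X = -185 + 215 = 30$)
$\left(G{\left(-4 \right)} + 429\right) X = \left(-4 + 429\right) 30 = 425 \cdot 30 = 12750$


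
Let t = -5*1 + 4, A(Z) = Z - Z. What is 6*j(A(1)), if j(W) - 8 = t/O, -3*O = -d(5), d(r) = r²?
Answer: 1182/25 ≈ 47.280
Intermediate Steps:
A(Z) = 0
t = -1 (t = -5 + 4 = -1)
O = 25/3 (O = -(-1)*5²/3 = -(-1)*25/3 = -⅓*(-25) = 25/3 ≈ 8.3333)
j(W) = 197/25 (j(W) = 8 - 1/25/3 = 8 - 1*3/25 = 8 - 3/25 = 197/25)
6*j(A(1)) = 6*(197/25) = 1182/25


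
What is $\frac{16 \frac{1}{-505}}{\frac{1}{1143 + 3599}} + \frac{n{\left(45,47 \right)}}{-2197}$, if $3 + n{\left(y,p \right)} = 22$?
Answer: $- \frac{166700379}{1109485} \approx -150.25$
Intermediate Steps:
$n{\left(y,p \right)} = 19$ ($n{\left(y,p \right)} = -3 + 22 = 19$)
$\frac{16 \frac{1}{-505}}{\frac{1}{1143 + 3599}} + \frac{n{\left(45,47 \right)}}{-2197} = \frac{16 \frac{1}{-505}}{\frac{1}{1143 + 3599}} + \frac{19}{-2197} = \frac{16 \left(- \frac{1}{505}\right)}{\frac{1}{4742}} + 19 \left(- \frac{1}{2197}\right) = - \frac{16 \frac{1}{\frac{1}{4742}}}{505} - \frac{19}{2197} = \left(- \frac{16}{505}\right) 4742 - \frac{19}{2197} = - \frac{75872}{505} - \frac{19}{2197} = - \frac{166700379}{1109485}$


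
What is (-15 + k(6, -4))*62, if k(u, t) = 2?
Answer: -806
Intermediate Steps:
(-15 + k(6, -4))*62 = (-15 + 2)*62 = -13*62 = -806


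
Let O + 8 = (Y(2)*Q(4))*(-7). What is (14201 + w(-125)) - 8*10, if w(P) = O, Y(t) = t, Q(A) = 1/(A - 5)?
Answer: 14127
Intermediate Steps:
Q(A) = 1/(-5 + A)
O = 6 (O = -8 + (2/(-5 + 4))*(-7) = -8 + (2/(-1))*(-7) = -8 + (2*(-1))*(-7) = -8 - 2*(-7) = -8 + 14 = 6)
w(P) = 6
(14201 + w(-125)) - 8*10 = (14201 + 6) - 8*10 = 14207 - 80 = 14127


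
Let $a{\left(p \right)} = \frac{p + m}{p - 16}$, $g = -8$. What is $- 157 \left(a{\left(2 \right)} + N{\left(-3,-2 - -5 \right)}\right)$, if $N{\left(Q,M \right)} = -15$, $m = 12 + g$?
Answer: $\frac{16956}{7} \approx 2422.3$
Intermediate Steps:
$m = 4$ ($m = 12 - 8 = 4$)
$a{\left(p \right)} = \frac{4 + p}{-16 + p}$ ($a{\left(p \right)} = \frac{p + 4}{p - 16} = \frac{4 + p}{-16 + p}$)
$- 157 \left(a{\left(2 \right)} + N{\left(-3,-2 - -5 \right)}\right) = - 157 \left(\frac{4 + 2}{-16 + 2} - 15\right) = - 157 \left(\frac{1}{-14} \cdot 6 - 15\right) = - 157 \left(\left(- \frac{1}{14}\right) 6 - 15\right) = - 157 \left(- \frac{3}{7} - 15\right) = \left(-157\right) \left(- \frac{108}{7}\right) = \frac{16956}{7}$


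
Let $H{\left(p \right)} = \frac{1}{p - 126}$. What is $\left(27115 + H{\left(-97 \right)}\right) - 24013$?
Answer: $\frac{691745}{223} \approx 3102.0$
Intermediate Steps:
$H{\left(p \right)} = \frac{1}{-126 + p}$
$\left(27115 + H{\left(-97 \right)}\right) - 24013 = \left(27115 + \frac{1}{-126 - 97}\right) - 24013 = \left(27115 + \frac{1}{-223}\right) - 24013 = \left(27115 - \frac{1}{223}\right) - 24013 = \frac{6046644}{223} - 24013 = \frac{691745}{223}$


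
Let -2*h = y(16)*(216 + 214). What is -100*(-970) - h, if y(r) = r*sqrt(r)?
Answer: 110760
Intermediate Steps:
y(r) = r**(3/2)
h = -13760 (h = -16**(3/2)*(216 + 214)/2 = -32*430 = -1/2*27520 = -13760)
-100*(-970) - h = -100*(-970) - 1*(-13760) = 97000 + 13760 = 110760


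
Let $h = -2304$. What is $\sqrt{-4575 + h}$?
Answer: $i \sqrt{6879} \approx 82.94 i$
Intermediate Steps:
$\sqrt{-4575 + h} = \sqrt{-4575 - 2304} = \sqrt{-6879} = i \sqrt{6879}$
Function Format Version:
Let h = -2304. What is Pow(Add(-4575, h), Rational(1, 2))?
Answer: Mul(I, Pow(6879, Rational(1, 2))) ≈ Mul(82.940, I)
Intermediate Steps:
Pow(Add(-4575, h), Rational(1, 2)) = Pow(Add(-4575, -2304), Rational(1, 2)) = Pow(-6879, Rational(1, 2)) = Mul(I, Pow(6879, Rational(1, 2)))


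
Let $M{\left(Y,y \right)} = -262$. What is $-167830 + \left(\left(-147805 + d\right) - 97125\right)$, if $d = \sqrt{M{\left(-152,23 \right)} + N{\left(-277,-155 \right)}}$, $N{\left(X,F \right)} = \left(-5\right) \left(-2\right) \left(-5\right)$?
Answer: $-412760 + 2 i \sqrt{78} \approx -4.1276 \cdot 10^{5} + 17.664 i$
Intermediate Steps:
$N{\left(X,F \right)} = -50$ ($N{\left(X,F \right)} = 10 \left(-5\right) = -50$)
$d = 2 i \sqrt{78}$ ($d = \sqrt{-262 - 50} = \sqrt{-312} = 2 i \sqrt{78} \approx 17.664 i$)
$-167830 + \left(\left(-147805 + d\right) - 97125\right) = -167830 - \left(244930 - 2 i \sqrt{78}\right) = -412760 + 2 i \sqrt{78}$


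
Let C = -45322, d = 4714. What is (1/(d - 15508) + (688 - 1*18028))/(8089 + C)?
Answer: 187167961/401893002 ≈ 0.46572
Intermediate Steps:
(1/(d - 15508) + (688 - 1*18028))/(8089 + C) = (1/(4714 - 15508) + (688 - 1*18028))/(8089 - 45322) = (1/(-10794) + (688 - 18028))/(-37233) = (-1/10794 - 17340)*(-1/37233) = -187167961/10794*(-1/37233) = 187167961/401893002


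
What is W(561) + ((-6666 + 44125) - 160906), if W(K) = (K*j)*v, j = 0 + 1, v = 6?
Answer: -120081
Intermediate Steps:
j = 1
W(K) = 6*K (W(K) = (K*1)*6 = K*6 = 6*K)
W(561) + ((-6666 + 44125) - 160906) = 6*561 + ((-6666 + 44125) - 160906) = 3366 + (37459 - 160906) = 3366 - 123447 = -120081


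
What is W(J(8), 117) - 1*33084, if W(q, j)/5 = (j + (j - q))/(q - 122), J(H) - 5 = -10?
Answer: -4202863/127 ≈ -33093.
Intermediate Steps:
J(H) = -5 (J(H) = 5 - 10 = -5)
W(q, j) = 5*(-q + 2*j)/(-122 + q) (W(q, j) = 5*((j + (j - q))/(q - 122)) = 5*((-q + 2*j)/(-122 + q)) = 5*(-q + 2*j)/(-122 + q))
W(J(8), 117) - 1*33084 = 5*(-1*(-5) + 2*117)/(-122 - 5) - 1*33084 = 5*(5 + 234)/(-127) - 33084 = 5*(-1/127)*239 - 33084 = -1195/127 - 33084 = -4202863/127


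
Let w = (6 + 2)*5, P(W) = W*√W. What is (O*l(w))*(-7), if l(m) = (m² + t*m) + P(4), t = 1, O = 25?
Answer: -288400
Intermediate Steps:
P(W) = W^(3/2)
w = 40 (w = 8*5 = 40)
l(m) = 8 + m + m² (l(m) = (m² + 1*m) + 4^(3/2) = (m² + m) + 8 = (m + m²) + 8 = 8 + m + m²)
(O*l(w))*(-7) = (25*(8 + 40 + 40²))*(-7) = (25*(8 + 40 + 1600))*(-7) = (25*1648)*(-7) = 41200*(-7) = -288400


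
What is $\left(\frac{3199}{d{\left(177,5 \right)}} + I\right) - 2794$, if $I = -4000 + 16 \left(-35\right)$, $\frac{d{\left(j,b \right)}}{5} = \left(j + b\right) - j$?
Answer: $- \frac{180651}{25} \approx -7226.0$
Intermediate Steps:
$d{\left(j,b \right)} = 5 b$ ($d{\left(j,b \right)} = 5 \left(\left(j + b\right) - j\right) = 5 \left(\left(b + j\right) - j\right) = 5 b$)
$I = -4560$ ($I = -4000 - 560 = -4560$)
$\left(\frac{3199}{d{\left(177,5 \right)}} + I\right) - 2794 = \left(\frac{3199}{5 \cdot 5} - 4560\right) - 2794 = \left(\frac{3199}{25} - 4560\right) - 2794 = - \frac{110801}{25} - 2794 = - \frac{180651}{25}$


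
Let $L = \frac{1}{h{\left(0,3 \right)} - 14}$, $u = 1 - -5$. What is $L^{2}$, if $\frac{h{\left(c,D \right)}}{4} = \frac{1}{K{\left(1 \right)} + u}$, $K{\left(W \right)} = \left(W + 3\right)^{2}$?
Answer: $\frac{121}{23104} \approx 0.0052372$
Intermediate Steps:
$u = 6$ ($u = 1 + 5 = 6$)
$K{\left(W \right)} = \left(3 + W\right)^{2}$
$h{\left(c,D \right)} = \frac{2}{11}$ ($h{\left(c,D \right)} = \frac{4}{\left(3 + 1\right)^{2} + 6} = \frac{4}{4^{2} + 6} = \frac{4}{16 + 6} = \frac{4}{22} = 4 \cdot \frac{1}{22} = \frac{2}{11}$)
$L = - \frac{11}{152}$ ($L = \frac{1}{\frac{2}{11} - 14} = \frac{1}{- \frac{152}{11}} = - \frac{11}{152} \approx -0.072368$)
$L^{2} = \left(- \frac{11}{152}\right)^{2} = \frac{121}{23104}$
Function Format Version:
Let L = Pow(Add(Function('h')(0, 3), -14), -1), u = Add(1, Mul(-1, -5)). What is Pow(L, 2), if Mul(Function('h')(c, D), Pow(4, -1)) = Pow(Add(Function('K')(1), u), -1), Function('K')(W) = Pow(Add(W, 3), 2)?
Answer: Rational(121, 23104) ≈ 0.0052372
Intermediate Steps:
u = 6 (u = Add(1, 5) = 6)
Function('K')(W) = Pow(Add(3, W), 2)
Function('h')(c, D) = Rational(2, 11) (Function('h')(c, D) = Mul(4, Pow(Add(Pow(Add(3, 1), 2), 6), -1)) = Mul(4, Pow(Add(Pow(4, 2), 6), -1)) = Mul(4, Pow(Add(16, 6), -1)) = Mul(4, Pow(22, -1)) = Mul(4, Rational(1, 22)) = Rational(2, 11))
L = Rational(-11, 152) (L = Pow(Add(Rational(2, 11), -14), -1) = Pow(Rational(-152, 11), -1) = Rational(-11, 152) ≈ -0.072368)
Pow(L, 2) = Pow(Rational(-11, 152), 2) = Rational(121, 23104)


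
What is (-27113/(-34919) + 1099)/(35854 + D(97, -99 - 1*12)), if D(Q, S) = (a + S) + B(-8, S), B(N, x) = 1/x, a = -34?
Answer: 2131371717/69204185231 ≈ 0.030798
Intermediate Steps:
D(Q, S) = -34 + S + 1/S (D(Q, S) = (-34 + S) + 1/S = -34 + S + 1/S)
(-27113/(-34919) + 1099)/(35854 + D(97, -99 - 1*12)) = (-27113/(-34919) + 1099)/(35854 + (-34 + (-99 - 1*12) + 1/(-99 - 1*12))) = (-27113*(-1/34919) + 1099)/(35854 + (-34 + (-99 - 12) + 1/(-99 - 12))) = (27113/34919 + 1099)/(35854 + (-34 - 111 + 1/(-111))) = 38403094/(34919*(35854 + (-34 - 111 - 1/111))) = 38403094/(34919*(35854 - 16096/111)) = 38403094/(34919*(3963698/111)) = (38403094/34919)*(111/3963698) = 2131371717/69204185231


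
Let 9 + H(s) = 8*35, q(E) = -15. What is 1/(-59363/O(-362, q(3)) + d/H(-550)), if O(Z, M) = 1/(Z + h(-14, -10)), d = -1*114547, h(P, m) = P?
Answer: 271/6048737701 ≈ 4.4803e-8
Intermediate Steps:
d = -114547
O(Z, M) = 1/(-14 + Z) (O(Z, M) = 1/(Z - 14) = 1/(-14 + Z))
H(s) = 271 (H(s) = -9 + 8*35 = -9 + 280 = 271)
1/(-59363/O(-362, q(3)) + d/H(-550)) = 1/(-59363/(1/(-14 - 362)) - 114547/271) = 1/(-59363/(1/(-376)) - 114547*1/271) = 1/(-59363/(-1/376) - 114547/271) = 1/(-59363*(-376) - 114547/271) = 1/(22320488 - 114547/271) = 1/(6048737701/271) = 271/6048737701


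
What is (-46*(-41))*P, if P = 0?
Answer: 0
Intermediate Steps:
(-46*(-41))*P = -46*(-41)*0 = 1886*0 = 0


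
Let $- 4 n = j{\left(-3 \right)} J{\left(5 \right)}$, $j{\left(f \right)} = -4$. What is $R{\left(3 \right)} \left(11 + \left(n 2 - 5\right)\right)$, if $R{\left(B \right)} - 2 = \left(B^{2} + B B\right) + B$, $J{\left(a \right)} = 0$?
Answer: $138$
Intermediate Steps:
$R{\left(B \right)} = 2 + B + 2 B^{2}$ ($R{\left(B \right)} = 2 + \left(\left(B^{2} + B B\right) + B\right) = 2 + \left(\left(B^{2} + B^{2}\right) + B\right) = 2 + \left(2 B^{2} + B\right) = 2 + \left(B + 2 B^{2}\right) = 2 + B + 2 B^{2}$)
$n = 0$ ($n = - \frac{\left(-4\right) 0}{4} = \left(- \frac{1}{4}\right) 0 = 0$)
$R{\left(3 \right)} \left(11 + \left(n 2 - 5\right)\right) = \left(2 + 3 + 2 \cdot 3^{2}\right) \left(11 + \left(0 \cdot 2 - 5\right)\right) = \left(2 + 3 + 2 \cdot 9\right) \left(11 + \left(0 - 5\right)\right) = \left(2 + 3 + 18\right) \left(11 + \left(0 - 5\right)\right) = 23 \left(11 - 5\right) = 23 \cdot 6 = 138$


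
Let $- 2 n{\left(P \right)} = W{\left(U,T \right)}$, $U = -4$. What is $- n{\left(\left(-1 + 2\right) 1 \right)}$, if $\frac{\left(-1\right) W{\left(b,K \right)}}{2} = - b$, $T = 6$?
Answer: $-4$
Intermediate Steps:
$W{\left(b,K \right)} = 2 b$ ($W{\left(b,K \right)} = - 2 \left(- b\right) = 2 b$)
$n{\left(P \right)} = 4$ ($n{\left(P \right)} = - \frac{2 \left(-4\right)}{2} = \left(- \frac{1}{2}\right) \left(-8\right) = 4$)
$- n{\left(\left(-1 + 2\right) 1 \right)} = \left(-1\right) 4 = -4$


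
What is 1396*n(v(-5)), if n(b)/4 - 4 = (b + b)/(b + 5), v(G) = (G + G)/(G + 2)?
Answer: 134016/5 ≈ 26803.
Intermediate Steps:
v(G) = 2*G/(2 + G) (v(G) = (2*G)/(2 + G) = 2*G/(2 + G))
n(b) = 16 + 8*b/(5 + b) (n(b) = 16 + 4*((b + b)/(b + 5)) = 16 + 4*((2*b)/(5 + b)) = 16 + 4*(2*b/(5 + b)) = 16 + 8*b/(5 + b))
1396*n(v(-5)) = 1396*(8*(10 + 3*(2*(-5)/(2 - 5)))/(5 + 2*(-5)/(2 - 5))) = 1396*(8*(10 + 3*(2*(-5)/(-3)))/(5 + 2*(-5)/(-3))) = 1396*(8*(10 + 3*(2*(-5)*(-1/3)))/(5 + 2*(-5)*(-1/3))) = 1396*(8*(10 + 3*(10/3))/(5 + 10/3)) = 1396*(8*(10 + 10)/(25/3)) = 1396*(8*(3/25)*20) = 1396*(96/5) = 134016/5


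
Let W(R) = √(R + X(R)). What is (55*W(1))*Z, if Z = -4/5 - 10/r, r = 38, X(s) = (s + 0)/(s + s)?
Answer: -1111*√6/38 ≈ -71.615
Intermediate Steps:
X(s) = ½ (X(s) = s/((2*s)) = s*(1/(2*s)) = ½)
Z = -101/95 (Z = -4/5 - 10/38 = -4*⅕ - 10*1/38 = -⅘ - 5/19 = -101/95 ≈ -1.0632)
W(R) = √(½ + R) (W(R) = √(R + ½) = √(½ + R))
(55*W(1))*Z = (55*(√(2 + 4*1)/2))*(-101/95) = (55*(√(2 + 4)/2))*(-101/95) = (55*(√6/2))*(-101/95) = (55*√6/2)*(-101/95) = -1111*√6/38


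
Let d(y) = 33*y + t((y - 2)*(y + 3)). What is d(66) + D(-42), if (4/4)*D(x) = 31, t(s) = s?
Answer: 6625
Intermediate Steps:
D(x) = 31
d(y) = 33*y + (-2 + y)*(3 + y) (d(y) = 33*y + (y - 2)*(y + 3) = 33*y + (-2 + y)*(3 + y))
d(66) + D(-42) = (-6 + 66² + 34*66) + 31 = (-6 + 4356 + 2244) + 31 = 6594 + 31 = 6625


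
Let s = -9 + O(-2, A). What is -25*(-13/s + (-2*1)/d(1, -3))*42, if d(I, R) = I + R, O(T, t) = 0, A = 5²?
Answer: -7700/3 ≈ -2566.7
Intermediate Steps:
A = 25
s = -9 (s = -9 + 0 = -9)
-25*(-13/s + (-2*1)/d(1, -3))*42 = -25*(-13/(-9) + (-2*1)/(1 - 3))*42 = -25*(-13*(-⅑) - 2/(-2))*42 = -25*(13/9 - 2*(-½))*42 = -25*(13/9 + 1)*42 = -25*22/9*42 = -550/9*42 = -7700/3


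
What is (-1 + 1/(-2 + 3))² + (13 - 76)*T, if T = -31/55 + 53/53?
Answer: -1512/55 ≈ -27.491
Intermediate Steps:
T = 24/55 (T = -31*1/55 + 53*(1/53) = -31/55 + 1 = 24/55 ≈ 0.43636)
(-1 + 1/(-2 + 3))² + (13 - 76)*T = (-1 + 1/(-2 + 3))² + (13 - 76)*(24/55) = (-1 + 1/1)² - 63*24/55 = (-1 + 1)² - 1512/55 = 0² - 1512/55 = 0 - 1512/55 = -1512/55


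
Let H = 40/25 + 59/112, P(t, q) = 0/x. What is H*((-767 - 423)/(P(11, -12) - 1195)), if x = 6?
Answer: 20247/9560 ≈ 2.1179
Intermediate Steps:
P(t, q) = 0 (P(t, q) = 0/6 = 0*(⅙) = 0)
H = 1191/560 (H = 40*(1/25) + 59*(1/112) = 8/5 + 59/112 = 1191/560 ≈ 2.1268)
H*((-767 - 423)/(P(11, -12) - 1195)) = 1191*((-767 - 423)/(0 - 1195))/560 = 1191*(-1190/(-1195))/560 = 1191*(-1190*(-1/1195))/560 = (1191/560)*(238/239) = 20247/9560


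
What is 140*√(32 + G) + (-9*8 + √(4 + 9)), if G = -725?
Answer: -72 + √13 + 420*I*√77 ≈ -68.394 + 3685.5*I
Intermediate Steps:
140*√(32 + G) + (-9*8 + √(4 + 9)) = 140*√(32 - 725) + (-9*8 + √(4 + 9)) = 140*√(-693) + (-72 + √13) = 140*(3*I*√77) + (-72 + √13) = 420*I*√77 + (-72 + √13) = -72 + √13 + 420*I*√77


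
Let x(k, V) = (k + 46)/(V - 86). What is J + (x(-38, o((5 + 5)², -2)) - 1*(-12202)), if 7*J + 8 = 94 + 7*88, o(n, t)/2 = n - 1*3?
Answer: 2325146/189 ≈ 12302.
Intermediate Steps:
o(n, t) = -6 + 2*n (o(n, t) = 2*(n - 1*3) = 2*(n - 3) = 2*(-3 + n) = -6 + 2*n)
x(k, V) = (46 + k)/(-86 + V)
J = 702/7 (J = -8/7 + (94 + 7*88)/7 = -8/7 + (94 + 616)/7 = -8/7 + (⅐)*710 = -8/7 + 710/7 = 702/7 ≈ 100.29)
J + (x(-38, o((5 + 5)², -2)) - 1*(-12202)) = 702/7 + ((46 - 38)/(-86 + (-6 + 2*(5 + 5)²)) - 1*(-12202)) = 702/7 + (8/(-86 + (-6 + 2*10²)) + 12202) = 702/7 + (8/(-86 + (-6 + 2*100)) + 12202) = 702/7 + (8/(-86 + (-6 + 200)) + 12202) = 702/7 + (8/(-86 + 194) + 12202) = 702/7 + (8/108 + 12202) = 702/7 + ((1/108)*8 + 12202) = 702/7 + (2/27 + 12202) = 702/7 + 329456/27 = 2325146/189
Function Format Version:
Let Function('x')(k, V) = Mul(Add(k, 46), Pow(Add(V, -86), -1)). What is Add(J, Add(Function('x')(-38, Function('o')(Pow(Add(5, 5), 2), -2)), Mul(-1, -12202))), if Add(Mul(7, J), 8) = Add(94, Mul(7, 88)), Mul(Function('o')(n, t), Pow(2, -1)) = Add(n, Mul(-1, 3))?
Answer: Rational(2325146, 189) ≈ 12302.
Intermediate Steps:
Function('o')(n, t) = Add(-6, Mul(2, n)) (Function('o')(n, t) = Mul(2, Add(n, Mul(-1, 3))) = Mul(2, Add(n, -3)) = Mul(2, Add(-3, n)) = Add(-6, Mul(2, n)))
Function('x')(k, V) = Mul(Pow(Add(-86, V), -1), Add(46, k)) (Function('x')(k, V) = Mul(Add(46, k), Pow(Add(-86, V), -1)) = Mul(Pow(Add(-86, V), -1), Add(46, k)))
J = Rational(702, 7) (J = Add(Rational(-8, 7), Mul(Rational(1, 7), Add(94, Mul(7, 88)))) = Add(Rational(-8, 7), Mul(Rational(1, 7), Add(94, 616))) = Add(Rational(-8, 7), Mul(Rational(1, 7), 710)) = Add(Rational(-8, 7), Rational(710, 7)) = Rational(702, 7) ≈ 100.29)
Add(J, Add(Function('x')(-38, Function('o')(Pow(Add(5, 5), 2), -2)), Mul(-1, -12202))) = Add(Rational(702, 7), Add(Mul(Pow(Add(-86, Add(-6, Mul(2, Pow(Add(5, 5), 2)))), -1), Add(46, -38)), Mul(-1, -12202))) = Add(Rational(702, 7), Add(Mul(Pow(Add(-86, Add(-6, Mul(2, Pow(10, 2)))), -1), 8), 12202)) = Add(Rational(702, 7), Add(Mul(Pow(Add(-86, Add(-6, Mul(2, 100))), -1), 8), 12202)) = Add(Rational(702, 7), Add(Mul(Pow(Add(-86, Add(-6, 200)), -1), 8), 12202)) = Add(Rational(702, 7), Add(Mul(Pow(Add(-86, 194), -1), 8), 12202)) = Add(Rational(702, 7), Add(Mul(Pow(108, -1), 8), 12202)) = Add(Rational(702, 7), Add(Mul(Rational(1, 108), 8), 12202)) = Add(Rational(702, 7), Add(Rational(2, 27), 12202)) = Add(Rational(702, 7), Rational(329456, 27)) = Rational(2325146, 189)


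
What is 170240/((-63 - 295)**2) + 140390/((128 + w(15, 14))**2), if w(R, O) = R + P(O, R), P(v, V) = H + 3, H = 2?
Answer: 2715235115/350913032 ≈ 7.7376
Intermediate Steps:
P(v, V) = 5 (P(v, V) = 2 + 3 = 5)
w(R, O) = 5 + R (w(R, O) = R + 5 = 5 + R)
170240/((-63 - 295)**2) + 140390/((128 + w(15, 14))**2) = 170240/((-63 - 295)**2) + 140390/((128 + (5 + 15))**2) = 170240/((-358)**2) + 140390/((128 + 20)**2) = 170240/128164 + 140390/(148**2) = 170240*(1/128164) + 140390/21904 = 42560/32041 + 140390*(1/21904) = 42560/32041 + 70195/10952 = 2715235115/350913032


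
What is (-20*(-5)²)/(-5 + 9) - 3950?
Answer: -4075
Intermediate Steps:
(-20*(-5)²)/(-5 + 9) - 3950 = -20*25/4 - 3950 = -500*¼ - 3950 = -125 - 3950 = -4075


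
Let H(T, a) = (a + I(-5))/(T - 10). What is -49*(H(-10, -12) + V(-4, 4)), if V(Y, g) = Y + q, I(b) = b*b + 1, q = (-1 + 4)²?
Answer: -2107/10 ≈ -210.70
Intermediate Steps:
q = 9 (q = 3² = 9)
I(b) = 1 + b² (I(b) = b² + 1 = 1 + b²)
H(T, a) = (26 + a)/(-10 + T) (H(T, a) = (a + (1 + (-5)²))/(T - 10) = (a + (1 + 25))/(-10 + T) = (a + 26)/(-10 + T) = (26 + a)/(-10 + T))
V(Y, g) = 9 + Y (V(Y, g) = Y + 9 = 9 + Y)
-49*(H(-10, -12) + V(-4, 4)) = -49*((26 - 12)/(-10 - 10) + (9 - 4)) = -49*(14/(-20) + 5) = -49*(-1/20*14 + 5) = -49*(-7/10 + 5) = -49*43/10 = -2107/10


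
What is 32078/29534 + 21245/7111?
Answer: 427778244/105008137 ≈ 4.0738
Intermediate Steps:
32078/29534 + 21245/7111 = 32078*(1/29534) + 21245*(1/7111) = 16039/14767 + 21245/7111 = 427778244/105008137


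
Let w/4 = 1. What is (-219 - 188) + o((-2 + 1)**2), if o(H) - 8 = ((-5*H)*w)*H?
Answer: -419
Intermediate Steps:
w = 4 (w = 4*1 = 4)
o(H) = 8 - 20*H**2 (o(H) = 8 + (-5*H*4)*H = 8 + (-20*H)*H = 8 - 20*H**2)
(-219 - 188) + o((-2 + 1)**2) = (-219 - 188) + (8 - 20*(-2 + 1)**4) = -407 + (8 - 20*((-1)**2)**2) = -407 + (8 - 20*1**2) = -407 + (8 - 20*1) = -407 + (8 - 20) = -407 - 12 = -419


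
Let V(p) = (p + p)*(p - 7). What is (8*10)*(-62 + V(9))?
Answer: -2080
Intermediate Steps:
V(p) = 2*p*(-7 + p) (V(p) = (2*p)*(-7 + p) = 2*p*(-7 + p))
(8*10)*(-62 + V(9)) = (8*10)*(-62 + 2*9*(-7 + 9)) = 80*(-62 + 2*9*2) = 80*(-62 + 36) = 80*(-26) = -2080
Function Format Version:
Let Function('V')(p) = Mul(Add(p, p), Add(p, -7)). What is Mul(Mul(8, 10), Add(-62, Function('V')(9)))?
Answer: -2080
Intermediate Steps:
Function('V')(p) = Mul(2, p, Add(-7, p)) (Function('V')(p) = Mul(Mul(2, p), Add(-7, p)) = Mul(2, p, Add(-7, p)))
Mul(Mul(8, 10), Add(-62, Function('V')(9))) = Mul(Mul(8, 10), Add(-62, Mul(2, 9, Add(-7, 9)))) = Mul(80, Add(-62, Mul(2, 9, 2))) = Mul(80, Add(-62, 36)) = Mul(80, -26) = -2080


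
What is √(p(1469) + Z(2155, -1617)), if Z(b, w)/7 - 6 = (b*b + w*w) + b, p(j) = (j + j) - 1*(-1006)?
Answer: √50830069 ≈ 7129.5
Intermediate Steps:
p(j) = 1006 + 2*j (p(j) = 2*j + 1006 = 1006 + 2*j)
Z(b, w) = 42 + 7*b + 7*b² + 7*w² (Z(b, w) = 42 + 7*((b*b + w*w) + b) = 42 + 7*((b² + w²) + b) = 42 + 7*(b + b² + w²) = 42 + (7*b + 7*b² + 7*w²) = 42 + 7*b + 7*b² + 7*w²)
√(p(1469) + Z(2155, -1617)) = √((1006 + 2*1469) + (42 + 7*2155 + 7*2155² + 7*(-1617)²)) = √((1006 + 2938) + (42 + 15085 + 7*4644025 + 7*2614689)) = √(3944 + (42 + 15085 + 32508175 + 18302823)) = √(3944 + 50826125) = √50830069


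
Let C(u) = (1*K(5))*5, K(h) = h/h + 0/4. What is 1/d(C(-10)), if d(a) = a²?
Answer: 1/25 ≈ 0.040000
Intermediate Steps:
K(h) = 1 (K(h) = 1 + 0*(¼) = 1 + 0 = 1)
C(u) = 5 (C(u) = (1*1)*5 = 1*5 = 5)
1/d(C(-10)) = 1/(5²) = 1/25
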